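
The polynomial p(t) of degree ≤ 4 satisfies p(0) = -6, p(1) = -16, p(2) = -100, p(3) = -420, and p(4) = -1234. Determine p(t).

p(t) = -4t^4 - 3t^3 - 3t - 6

Write p(t) = at^4 + bt^3 + ct^2 + dt + e. Substituting each data point gives a linear system:
  e = -6
  a + b + c + d + e = -16
  16a + 8b + 4c + 2d + e = -100
  81a + 27b + 9c + 3d + e = -420
  256a + 64b + 16c + 4d + e = -1234
Solving the system yields a = -4, b = -3, c = 0, d = -3, e = -6.
So p(t) = -4t⁴ - 3t³ - 3t - 6.
Check: p(1) = -16. ✓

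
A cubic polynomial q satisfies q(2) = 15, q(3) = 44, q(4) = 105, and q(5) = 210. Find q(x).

Write q(x) = ax^3 + bx^2 + cx + d. Substituting each data point gives a linear system:
  8a + 4b + 2c + d = 15
  27a + 9b + 3c + d = 44
  64a + 16b + 4c + d = 105
  125a + 25b + 5c + d = 210
Solving the system yields a = 2, b = -2, c = 1, d = 5.
So q(x) = 2x³ - 2x² + x + 5.
Check: q(2) = 15. ✓

q(x) = 2x^3 - 2x^2 + x + 5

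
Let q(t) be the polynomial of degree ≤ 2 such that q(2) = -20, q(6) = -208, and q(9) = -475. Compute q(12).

-850

Using the Lagrange interpolation formula with nodes 2, 6, 9:
  L_0(t) = (t - 6)(t - 9) / 28
  L_1(t) = (t - 2)(t - 9) / -12
  L_2(t) = (t - 2)(t - 6) / 21
Then q(t) = -20·L_0(t) - 208·L_1(t) - 475·L_2(t).
Expanding and collecting terms gives q(t) = -6t^2 + t + 2.
Evaluating at t = 12: q(12) = -850.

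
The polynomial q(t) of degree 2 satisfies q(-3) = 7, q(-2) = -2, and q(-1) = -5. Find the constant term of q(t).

Write q(t) = at^2 + bt + c. Substituting each data point gives a linear system:
  9a - 3b + c = 7
  4a - 2b + c = -2
  a - b + c = -5
Solving the system yields a = 3, b = 6, c = -2.
So q(t) = 3t^2 + 6t - 2.
The constant term is -2.

-2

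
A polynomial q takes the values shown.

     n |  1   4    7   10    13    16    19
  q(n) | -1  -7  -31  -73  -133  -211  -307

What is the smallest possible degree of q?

Forward differences of the values at n = 1, 4, 7, 10, 13, 16, 19:
  q  : -1  -7  -31  -73  -133  -211  -307
  Δ  : -6  -24  -42  -60  -78  -96
  Δ^2: -18  -18  -18  -18  -18
  Δ^3: 0  0  0  0
  Δ^4: 0  0  0
  Δ^5: 0  0
  Δ^6: 0
The second differences are constant (-18) and nonzero, while all higher differences vanish, so the minimal degree is 2.

2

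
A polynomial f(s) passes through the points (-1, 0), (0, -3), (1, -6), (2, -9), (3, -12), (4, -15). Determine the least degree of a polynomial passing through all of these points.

Forward differences of the values at s = -1, 0, 1, 2, 3, 4:
  f  : 0  -3  -6  -9  -12  -15
  Δ  : -3  -3  -3  -3  -3
  Δ^2: 0  0  0  0
  Δ^3: 0  0  0
  Δ^4: 0  0
  Δ^5: 0
The first differences are constant (-3) and nonzero, while all higher differences vanish, so the minimal degree is 1.

1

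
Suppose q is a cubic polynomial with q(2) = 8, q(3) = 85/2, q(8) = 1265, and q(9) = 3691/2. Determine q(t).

q(t) = 3t^3 - 4t^2 - (5/2)t + 5

Using the Lagrange interpolation formula with nodes 2, 3, 8, 9:
  L_0(t) = (t - 3)(t - 8)(t - 9) / -42
  L_1(t) = (t - 2)(t - 8)(t - 9) / 30
  L_2(t) = (t - 2)(t - 3)(t - 9) / -30
  L_3(t) = (t - 2)(t - 3)(t - 8) / 42
Then q(t) = 8·L_0(t) + 85/2·L_1(t) + 1265·L_2(t) + 3691/2·L_3(t).
Expanding and collecting terms gives q(t) = 3t³ - 4t² - (5/2)t + 5.
Check: q(3) = 85/2. ✓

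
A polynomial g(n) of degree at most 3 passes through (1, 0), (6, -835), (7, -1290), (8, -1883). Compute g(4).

-267

Using the Lagrange interpolation formula with nodes 1, 6, 7, 8:
  L_0(n) = (n - 6)(n - 7)(n - 8) / -210
  L_1(n) = (n - 1)(n - 7)(n - 8) / 10
  L_2(n) = (n - 1)(n - 6)(n - 8) / -6
  L_3(n) = (n - 1)(n - 6)(n - 7) / 14
Then g(n) = 0·L_0(n) - 835·L_1(n) - 1290·L_2(n) - 1883·L_3(n).
Expanding and collecting terms gives g(n) = -3n^3 - 6n^2 + 4n + 5.
Evaluating at n = 4: g(4) = -267.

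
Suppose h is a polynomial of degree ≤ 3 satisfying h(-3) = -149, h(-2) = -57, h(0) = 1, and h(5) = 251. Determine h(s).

h(s) = 3s^3 - 6s^2 + 5s + 1

Using the Lagrange interpolation formula with nodes -3, -2, 0, 5:
  L_0(s) = (s + 2)s(s - 5) / -24
  L_1(s) = (s + 3)s(s - 5) / 14
  L_2(s) = (s + 3)(s + 2)(s - 5) / -30
  L_3(s) = (s + 3)(s + 2)s / 280
Then h(s) = -149·L_0(s) - 57·L_1(s) + 1·L_2(s) + 251·L_3(s).
Expanding and collecting terms gives h(s) = 3s^3 - 6s^2 + 5s + 1.
Check: h(-3) = -149. ✓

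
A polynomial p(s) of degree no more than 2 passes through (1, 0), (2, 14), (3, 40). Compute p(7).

Forward differences of the values at s = 1, 2, 3:
  p  : 0  14  40
  Δ  : 14  26
  Δ^2: 12
The second differences are constant, confirming degree 2.
Interpolating (Newton forward form) and evaluating at s = 7 gives p(7) = 264.

264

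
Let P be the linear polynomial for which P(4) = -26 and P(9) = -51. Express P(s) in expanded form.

P(s) = -5s - 6

Write P(s) = as + b. Substituting each data point gives a linear system:
  4a + b = -26
  9a + b = -51
Solving the system yields a = -5, b = -6.
So P(s) = -5s - 6.
Check: P(9) = -51. ✓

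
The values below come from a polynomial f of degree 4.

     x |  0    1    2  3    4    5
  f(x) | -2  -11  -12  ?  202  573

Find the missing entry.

37

The 5 known points determine the degree-4 polynomial uniquely.
Write f(x) = ax^4 + bx^3 + cx^2 + dx + e. Substituting each data point gives a linear system:
  e = -2
  a + b + c + d + e = -11
  16a + 8b + 4c + 2d + e = -12
  256a + 64b + 16c + 4d + e = 202
  625a + 125b + 25c + 5d + e = 573
Solving the system yields a = 1, b = 1, c = -6, d = -5, e = -2.
So f(x) = x^4 + x^3 - 6x^2 - 5x - 2.
Then f(3) = 37.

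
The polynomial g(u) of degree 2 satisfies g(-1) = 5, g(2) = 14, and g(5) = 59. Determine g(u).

g(u) = 2u^2 + u + 4

Write g(u) = au^2 + bu + c. Substituting each data point gives a linear system:
  a - b + c = 5
  4a + 2b + c = 14
  25a + 5b + c = 59
Solving the system yields a = 2, b = 1, c = 4.
So g(u) = 2u^2 + u + 4.
Check: g(5) = 59. ✓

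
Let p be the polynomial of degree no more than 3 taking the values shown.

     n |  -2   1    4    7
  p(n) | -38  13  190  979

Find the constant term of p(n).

Write p(n) = an^3 + bn^2 + cn + d. Substituting each data point gives a linear system:
  -8a + 4b - 2c + d = -38
  a + b + c + d = 13
  64a + 16b + 4c + d = 190
  343a + 49b + 7c + d = 979
Solving the system yields a = 3, b = -2, c = 6, d = 6.
So p(n) = 3n^3 - 2n^2 + 6n + 6.
The constant term is 6.

6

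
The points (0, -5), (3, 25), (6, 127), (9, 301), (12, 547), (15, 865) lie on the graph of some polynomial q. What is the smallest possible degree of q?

Forward differences of the values at u = 0, 3, 6, 9, 12, 15:
  q  : -5  25  127  301  547  865
  Δ  : 30  102  174  246  318
  Δ^2: 72  72  72  72
  Δ^3: 0  0  0
  Δ^4: 0  0
  Δ^5: 0
The second differences are constant (72) and nonzero, while all higher differences vanish, so the minimal degree is 2.

2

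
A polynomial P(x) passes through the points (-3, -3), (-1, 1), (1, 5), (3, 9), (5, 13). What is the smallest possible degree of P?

Forward differences of the values at x = -3, -1, 1, 3, 5:
  P  : -3  1  5  9  13
  Δ  : 4  4  4  4
  Δ^2: 0  0  0
  Δ^3: 0  0
  Δ^4: 0
The first differences are constant (4) and nonzero, while all higher differences vanish, so the minimal degree is 1.

1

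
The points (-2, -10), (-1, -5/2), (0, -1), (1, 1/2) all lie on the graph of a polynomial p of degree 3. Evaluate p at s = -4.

Write p(s) = as^3 + bs^2 + cs + d. Substituting each data point gives a linear system:
  -8a + 4b - 2c + d = -10
  -a + b - c + d = -5/2
  d = -1
  a + b + c + d = 1/2
Solving the system yields a = 1, b = 0, c = 1/2, d = -1.
So p(s) = s^3 + (1/2)s - 1.
Then p(-4) = -67.

-67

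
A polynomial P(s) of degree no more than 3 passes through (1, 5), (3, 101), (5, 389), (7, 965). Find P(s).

P(s) = 2s^3 + 6s^2 - 2s - 1

Write P(s) = as^3 + bs^2 + cs + d. Substituting each data point gives a linear system:
  a + b + c + d = 5
  27a + 9b + 3c + d = 101
  125a + 25b + 5c + d = 389
  343a + 49b + 7c + d = 965
Solving the system yields a = 2, b = 6, c = -2, d = -1.
So P(s) = 2s³ + 6s² - 2s - 1.
Check: P(3) = 101. ✓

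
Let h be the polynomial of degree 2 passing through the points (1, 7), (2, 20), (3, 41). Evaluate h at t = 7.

205

Forward differences of the values at t = 1, 2, 3:
  h  : 7  20  41
  Δ  : 13  21
  Δ^2: 8
The second differences are constant, confirming degree 2.
Interpolating (Newton forward form) and evaluating at t = 7 gives h(7) = 205.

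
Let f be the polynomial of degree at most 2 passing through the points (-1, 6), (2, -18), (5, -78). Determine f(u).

Write f(u) = au^2 + bu + c. Substituting each data point gives a linear system:
  a - b + c = 6
  4a + 2b + c = -18
  25a + 5b + c = -78
Solving the system yields a = -2, b = -6, c = 2.
So f(u) = -2u² - 6u + 2.
Check: f(-1) = 6. ✓

f(u) = -2u^2 - 6u + 2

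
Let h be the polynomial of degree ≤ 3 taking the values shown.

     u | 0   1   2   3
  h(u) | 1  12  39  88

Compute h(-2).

Using the Lagrange interpolation formula with nodes 0, 1, 2, 3:
  L_0(u) = (u - 1)(u - 2)(u - 3) / -6
  L_1(u) = u(u - 2)(u - 3) / 2
  L_2(u) = u(u - 1)(u - 3) / -2
  L_3(u) = u(u - 1)(u - 2) / 6
Then h(u) = 1·L_0(u) + 12·L_1(u) + 39·L_2(u) + 88·L_3(u).
Expanding and collecting terms gives h(u) = u^3 + 5u^2 + 5u + 1.
Evaluating at u = -2: h(-2) = 3.

3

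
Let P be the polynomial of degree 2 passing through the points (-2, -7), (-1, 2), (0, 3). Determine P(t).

P(t) = -4t^2 - 3t + 3

Using the Lagrange interpolation formula with nodes -2, -1, 0:
  L_0(t) = (t + 1)t / 2
  L_1(t) = (t + 2)t / -1
  L_2(t) = (t + 2)(t + 1) / 2
Then P(t) = -7·L_0(t) + 2·L_1(t) + 3·L_2(t).
Expanding and collecting terms gives P(t) = -4t² - 3t + 3.
Check: P(-1) = 2. ✓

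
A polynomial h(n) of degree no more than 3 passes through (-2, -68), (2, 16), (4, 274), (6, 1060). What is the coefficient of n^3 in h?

6

Write h(n) = an^3 + bn^2 + cn + d. Substituting each data point gives a linear system:
  -8a + 4b - 2c + d = -68
  8a + 4b + 2c + d = 16
  64a + 16b + 4c + d = 274
  216a + 36b + 6c + d = 1060
Solving the system yields a = 6, b = -6, c = -3, d = -2.
So h(n) = 6n^3 - 6n^2 - 3n - 2.
The leading coefficient is 6.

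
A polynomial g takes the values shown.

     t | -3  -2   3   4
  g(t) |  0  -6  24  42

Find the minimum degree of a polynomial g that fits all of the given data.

2

Divided differences on the nodes -3, -2, 3, 4:
  order 0: 0  -6  24  42
  order 1: -6  6  18
  order 2: 2  2
  order 3: 0
The order-2 divided differences are all 2 (nonzero) and every higher order vanishes, so the data lies on a polynomial of degree exactly 2.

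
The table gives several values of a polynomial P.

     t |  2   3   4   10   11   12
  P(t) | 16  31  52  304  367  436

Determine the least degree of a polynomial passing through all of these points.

Divided differences on the nodes 2, 3, 4, 10, 11, 12:
  order 0: 16  31  52  304  367  436
  order 1: 15  21  42  63  69
  order 2: 3  3  3  3
  order 3: 0  0  0
  order 4: 0  0
  order 5: 0
The order-2 divided differences are all 3 (nonzero) and every higher order vanishes, so the data lies on a polynomial of degree exactly 2.

2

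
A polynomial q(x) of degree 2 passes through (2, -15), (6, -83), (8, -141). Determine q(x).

Using the Lagrange interpolation formula with nodes 2, 6, 8:
  L_0(x) = (x - 6)(x - 8) / 24
  L_1(x) = (x - 2)(x - 8) / -8
  L_2(x) = (x - 2)(x - 6) / 12
Then q(x) = -15·L_0(x) - 83·L_1(x) - 141·L_2(x).
Expanding and collecting terms gives q(x) = -2x² - x - 5.
Check: q(8) = -141. ✓

q(x) = -2x^2 - x - 5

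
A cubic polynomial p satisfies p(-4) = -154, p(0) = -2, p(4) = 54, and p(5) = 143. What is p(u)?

Write p(u) = au^3 + bu^2 + cu + d. Substituting each data point gives a linear system:
  -64a + 16b - 4c + d = -154
  d = -2
  64a + 16b + 4c + d = 54
  125a + 25b + 5c + d = 143
Solving the system yields a = 2, b = -3, c = -6, d = -2.
So p(u) = 2u^3 - 3u^2 - 6u - 2.
Check: p(5) = 143. ✓

p(u) = 2u^3 - 3u^2 - 6u - 2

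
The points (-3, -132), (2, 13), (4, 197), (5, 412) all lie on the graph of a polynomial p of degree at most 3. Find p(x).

Using the Lagrange interpolation formula with nodes -3, 2, 4, 5:
  L_0(x) = (x - 2)(x - 4)(x - 5) / -280
  L_1(x) = (x + 3)(x - 4)(x - 5) / 30
  L_2(x) = (x + 3)(x - 2)(x - 5) / -14
  L_3(x) = (x + 3)(x - 2)(x - 4) / 24
Then p(x) = -132·L_0(x) + 13·L_1(x) + 197·L_2(x) + 412·L_3(x).
Expanding and collecting terms gives p(x) = 4x³ - 3x² - 2x - 3.
Check: p(4) = 197. ✓

p(x) = 4x^3 - 3x^2 - 2x - 3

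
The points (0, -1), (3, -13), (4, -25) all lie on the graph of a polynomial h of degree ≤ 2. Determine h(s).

h(s) = -2s^2 + 2s - 1

Using the Lagrange interpolation formula with nodes 0, 3, 4:
  L_0(s) = (s - 3)(s - 4) / 12
  L_1(s) = s(s - 4) / -3
  L_2(s) = s(s - 3) / 4
Then h(s) = -1·L_0(s) - 13·L_1(s) - 25·L_2(s).
Expanding and collecting terms gives h(s) = -2s² + 2s - 1.
Check: h(4) = -25. ✓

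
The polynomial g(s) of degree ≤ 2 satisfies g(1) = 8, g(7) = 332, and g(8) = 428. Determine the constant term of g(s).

Write g(s) = as^2 + bs + c. Substituting each data point gives a linear system:
  a + b + c = 8
  49a + 7b + c = 332
  64a + 8b + c = 428
Solving the system yields a = 6, b = 6, c = -4.
So g(s) = 6s² + 6s - 4.
The constant term is -4.

-4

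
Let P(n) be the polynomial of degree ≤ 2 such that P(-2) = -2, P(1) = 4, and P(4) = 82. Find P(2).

22

Using the Lagrange interpolation formula with nodes -2, 1, 4:
  L_0(n) = (n - 1)(n - 4) / 18
  L_1(n) = (n + 2)(n - 4) / -9
  L_2(n) = (n + 2)(n - 1) / 18
Then P(n) = -2·L_0(n) + 4·L_1(n) + 82·L_2(n).
Expanding and collecting terms gives P(n) = 4n² + 6n - 6.
Evaluating at n = 2: P(2) = 22.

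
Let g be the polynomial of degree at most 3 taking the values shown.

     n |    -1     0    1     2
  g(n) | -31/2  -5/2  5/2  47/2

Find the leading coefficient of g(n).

Write g(n) = an^3 + bn^2 + cn + d. Substituting each data point gives a linear system:
  -a + b - c + d = -31/2
  d = -5/2
  a + b + c + d = 5/2
  8a + 4b + 2c + d = 47/2
Solving the system yields a = 4, b = -4, c = 5, d = -5/2.
So g(n) = 4n^3 - 4n^2 + 5n - 5/2.
The leading coefficient is 4.

4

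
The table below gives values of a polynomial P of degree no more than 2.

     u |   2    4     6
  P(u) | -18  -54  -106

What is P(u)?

Write P(u) = au^2 + bu + c. Substituting each data point gives a linear system:
  4a + 2b + c = -18
  16a + 4b + c = -54
  36a + 6b + c = -106
Solving the system yields a = -2, b = -6, c = 2.
So P(u) = -2u^2 - 6u + 2.
Check: P(4) = -54. ✓

P(u) = -2u^2 - 6u + 2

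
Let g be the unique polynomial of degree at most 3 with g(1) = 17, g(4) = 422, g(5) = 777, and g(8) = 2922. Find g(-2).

Write g(t) = at^3 + bt^2 + ct + d. Substituting each data point gives a linear system:
  a + b + c + d = 17
  64a + 16b + 4c + d = 422
  125a + 25b + 5c + d = 777
  512a + 64b + 8c + d = 2922
Solving the system yields a = 5, b = 5, c = 5, d = 2.
So g(t) = 5t^3 + 5t^2 + 5t + 2.
Then g(-2) = -28.

-28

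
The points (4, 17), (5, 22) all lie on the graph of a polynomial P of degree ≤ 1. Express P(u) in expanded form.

Using the Lagrange interpolation formula with nodes 4, 5:
  L_0(u) = (u - 5) / -1
  L_1(u) = (u - 4) / 1
Then P(u) = 17·L_0(u) + 22·L_1(u).
Expanding and collecting terms gives P(u) = 5u - 3.
Check: P(5) = 22. ✓

P(u) = 5u - 3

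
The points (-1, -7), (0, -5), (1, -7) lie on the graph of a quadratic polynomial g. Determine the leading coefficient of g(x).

-2

Write g(x) = ax^2 + bx + c. Substituting each data point gives a linear system:
  a - b + c = -7
  c = -5
  a + b + c = -7
Solving the system yields a = -2, b = 0, c = -5.
So g(x) = -2x² - 5.
The leading coefficient is -2.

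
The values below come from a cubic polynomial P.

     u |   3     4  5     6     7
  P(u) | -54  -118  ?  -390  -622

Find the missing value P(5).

On equispaced nodes a degree-3 polynomial has vanishing fourth forward difference, so
  P(3) - 4·P(4) + 6·P(5) - 4·P(6) + P(7) = 0.
Substituting the known values and solving for P(5):
  6·P(5) = -1356
  P(5) = -226.

-226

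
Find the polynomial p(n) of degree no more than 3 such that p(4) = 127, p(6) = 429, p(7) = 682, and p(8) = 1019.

Write p(n) = an^3 + bn^2 + cn + d. Substituting each data point gives a linear system:
  64a + 16b + 4c + d = 127
  216a + 36b + 6c + d = 429
  343a + 49b + 7c + d = 682
  512a + 64b + 8c + d = 1019
Solving the system yields a = 2, b = 0, c = -1, d = 3.
So p(n) = 2n³ - n + 3.
Check: p(6) = 429. ✓

p(n) = 2n^3 - n + 3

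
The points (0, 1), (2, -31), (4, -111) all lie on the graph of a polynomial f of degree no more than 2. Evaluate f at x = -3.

Using the Lagrange interpolation formula with nodes 0, 2, 4:
  L_0(x) = (x - 2)(x - 4) / 8
  L_1(x) = x(x - 4) / -4
  L_2(x) = x(x - 2) / 8
Then f(x) = 1·L_0(x) - 31·L_1(x) - 111·L_2(x).
Expanding and collecting terms gives f(x) = -6x^2 - 4x + 1.
Evaluating at x = -3: f(-3) = -41.

-41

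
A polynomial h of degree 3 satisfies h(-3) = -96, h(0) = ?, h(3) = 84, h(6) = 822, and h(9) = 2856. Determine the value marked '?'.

-6

On equispaced nodes a degree-3 polynomial has vanishing fourth forward difference, so
  h(-3) - 4·h(0) + 6·h(3) - 4·h(6) + h(9) = 0.
Substituting the known values and solving for h(0):
  -4·h(0) = 24
  h(0) = -6.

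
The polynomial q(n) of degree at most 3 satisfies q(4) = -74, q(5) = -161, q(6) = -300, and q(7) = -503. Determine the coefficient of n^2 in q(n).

Write q(n) = an^3 + bn^2 + cn + d. Substituting each data point gives a linear system:
  64a + 16b + 4c + d = -74
  125a + 25b + 5c + d = -161
  216a + 36b + 6c + d = -300
  343a + 49b + 7c + d = -503
Solving the system yields a = -2, b = 4, c = -1, d = -6.
So q(n) = -2n^3 + 4n^2 - n - 6.
The coefficient of n^2 is 4.

4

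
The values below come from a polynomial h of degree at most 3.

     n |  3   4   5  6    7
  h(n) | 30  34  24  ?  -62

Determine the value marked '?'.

The 4 known points determine the degree-3 polynomial uniquely.
Write h(n) = an^3 + bn^2 + cn + d. Substituting each data point gives a linear system:
  27a + 9b + 3c + d = 30
  64a + 16b + 4c + d = 34
  125a + 25b + 5c + d = 24
  343a + 49b + 7c + d = -62
Solving the system yields a = -1, b = 5, c = 6, d = -6.
So h(n) = -n^3 + 5n^2 + 6n - 6.
Then h(6) = -6.

-6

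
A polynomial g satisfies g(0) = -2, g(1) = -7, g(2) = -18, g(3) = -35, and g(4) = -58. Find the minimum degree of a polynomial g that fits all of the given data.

2

Forward differences of the values at u = 0, 1, 2, 3, 4:
  g  : -2  -7  -18  -35  -58
  Δ  : -5  -11  -17  -23
  Δ^2: -6  -6  -6
  Δ^3: 0  0
  Δ^4: 0
The second differences are constant (-6) and nonzero, while all higher differences vanish, so the minimal degree is 2.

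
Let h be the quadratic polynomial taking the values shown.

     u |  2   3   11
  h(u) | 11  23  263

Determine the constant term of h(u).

Write h(u) = au^2 + bu + c. Substituting each data point gives a linear system:
  4a + 2b + c = 11
  9a + 3b + c = 23
  121a + 11b + c = 263
Solving the system yields a = 2, b = 2, c = -1.
So h(u) = 2u² + 2u - 1.
The constant term is -1.

-1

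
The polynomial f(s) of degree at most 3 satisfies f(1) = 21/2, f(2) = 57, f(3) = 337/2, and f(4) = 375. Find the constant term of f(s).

-1

Write f(s) = as^3 + bs^2 + cs + d. Substituting each data point gives a linear system:
  a + b + c + d = 21/2
  8a + 4b + 2c + d = 57
  27a + 9b + 3c + d = 337/2
  64a + 16b + 4c + d = 375
Solving the system yields a = 5, b = 5/2, c = 4, d = -1.
So f(s) = 5s³ + (5/2)s² + 4s - 1.
The constant term is -1.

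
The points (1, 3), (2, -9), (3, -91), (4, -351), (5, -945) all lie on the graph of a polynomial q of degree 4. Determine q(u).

Using the Lagrange interpolation formula with nodes 1, 2, 3, 4, 5:
  L_0(u) = (u - 2)(u - 3)(u - 4)(u - 5) / 24
  L_1(u) = (u - 1)(u - 3)(u - 4)(u - 5) / -6
  L_2(u) = (u - 1)(u - 2)(u - 4)(u - 5) / 4
  L_3(u) = (u - 1)(u - 2)(u - 3)(u - 5) / -6
  L_4(u) = (u - 1)(u - 2)(u - 3)(u - 4) / 24
Then q(u) = 3·L_0(u) - 9·L_1(u) - 91·L_2(u) - 351·L_3(u) - 945·L_4(u).
Expanding and collecting terms gives q(u) = -2u^4 + 2u^3 + 3u^2 - 5u + 5.
Check: q(1) = 3. ✓

q(u) = -2u^4 + 2u^3 + 3u^2 - 5u + 5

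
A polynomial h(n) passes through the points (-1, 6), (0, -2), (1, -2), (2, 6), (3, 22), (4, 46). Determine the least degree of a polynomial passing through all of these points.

2

Forward differences of the values at n = -1, 0, 1, 2, 3, 4:
  h  : 6  -2  -2  6  22  46
  Δ  : -8  0  8  16  24
  Δ^2: 8  8  8  8
  Δ^3: 0  0  0
  Δ^4: 0  0
  Δ^5: 0
The second differences are constant (8) and nonzero, while all higher differences vanish, so the minimal degree is 2.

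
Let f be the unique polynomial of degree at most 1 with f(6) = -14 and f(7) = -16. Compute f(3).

-8

Write f(x) = ax + b. Substituting each data point gives a linear system:
  6a + b = -14
  7a + b = -16
Solving the system yields a = -2, b = -2.
So f(x) = -2x - 2.
Then f(3) = -8.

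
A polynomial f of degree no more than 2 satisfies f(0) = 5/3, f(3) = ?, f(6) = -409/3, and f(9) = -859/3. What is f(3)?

The 3 known points determine the degree-2 polynomial uniquely.
Write f(n) = an^2 + bn + c. Substituting each data point gives a linear system:
  c = 5/3
  36a + 6b + c = -409/3
  81a + 9b + c = -859/3
Solving the system yields a = -3, b = -5, c = 5/3.
So f(n) = -3n^2 - 5n + 5/3.
Then f(3) = -121/3.

-121/3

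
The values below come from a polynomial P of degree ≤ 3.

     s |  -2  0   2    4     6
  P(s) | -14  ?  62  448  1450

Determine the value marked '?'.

The 4 known points determine the degree-3 polynomial uniquely.
Write P(s) = as^3 + bs^2 + cs + d. Substituting each data point gives a linear system:
  -8a + 4b - 2c + d = -14
  8a + 4b + 2c + d = 62
  64a + 16b + 4c + d = 448
  216a + 36b + 6c + d = 1450
Solving the system yields a = 6, b = 5, c = -5, d = 4.
So P(s) = 6s^3 + 5s^2 - 5s + 4.
Then P(0) = 4.

4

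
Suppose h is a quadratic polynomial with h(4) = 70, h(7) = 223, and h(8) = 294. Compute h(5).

111

Using the Lagrange interpolation formula with nodes 4, 7, 8:
  L_0(s) = (s - 7)(s - 8) / 12
  L_1(s) = (s - 4)(s - 8) / -3
  L_2(s) = (s - 4)(s - 7) / 4
Then h(s) = 70·L_0(s) + 223·L_1(s) + 294·L_2(s).
Expanding and collecting terms gives h(s) = 5s^2 - 4s + 6.
Evaluating at s = 5: h(5) = 111.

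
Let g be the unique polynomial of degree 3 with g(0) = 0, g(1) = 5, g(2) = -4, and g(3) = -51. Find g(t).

Write g(t) = at^3 + bt^2 + ct + d. Substituting each data point gives a linear system:
  d = 0
  a + b + c + d = 5
  8a + 4b + 2c + d = -4
  27a + 9b + 3c + d = -51
Solving the system yields a = -4, b = 5, c = 4, d = 0.
So g(t) = -4t³ + 5t² + 4t.
Check: g(2) = -4. ✓

g(t) = -4t^3 + 5t^2 + 4t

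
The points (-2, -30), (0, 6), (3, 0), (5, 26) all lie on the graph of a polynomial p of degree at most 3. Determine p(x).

p(x) = x^3 - 5x^2 + 4x + 6

Write p(x) = ax^3 + bx^2 + cx + d. Substituting each data point gives a linear system:
  -8a + 4b - 2c + d = -30
  d = 6
  27a + 9b + 3c + d = 0
  125a + 25b + 5c + d = 26
Solving the system yields a = 1, b = -5, c = 4, d = 6.
So p(x) = x^3 - 5x^2 + 4x + 6.
Check: p(5) = 26. ✓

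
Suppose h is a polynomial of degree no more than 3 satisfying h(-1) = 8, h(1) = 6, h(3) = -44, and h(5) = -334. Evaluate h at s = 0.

Using the Lagrange interpolation formula with nodes -1, 1, 3, 5:
  L_0(s) = (s - 1)(s - 3)(s - 5) / -48
  L_1(s) = (s + 1)(s - 3)(s - 5) / 16
  L_2(s) = (s + 1)(s - 1)(s - 5) / -16
  L_3(s) = (s + 1)(s - 1)(s - 3) / 48
Then h(s) = 8·L_0(s) + 6·L_1(s) - 44·L_2(s) - 334·L_3(s).
Expanding and collecting terms gives h(s) = -4s³ + 6s² + 3s + 1.
Evaluating at s = 0: h(0) = 1.

1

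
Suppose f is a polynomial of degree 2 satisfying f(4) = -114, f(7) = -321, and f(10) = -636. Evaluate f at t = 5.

Using the Lagrange interpolation formula with nodes 4, 7, 10:
  L_0(t) = (t - 7)(t - 10) / 18
  L_1(t) = (t - 4)(t - 10) / -9
  L_2(t) = (t - 4)(t - 7) / 18
Then f(t) = -114·L_0(t) - 321·L_1(t) - 636·L_2(t).
Expanding and collecting terms gives f(t) = -6t^2 - 3t - 6.
Evaluating at t = 5: f(5) = -171.

-171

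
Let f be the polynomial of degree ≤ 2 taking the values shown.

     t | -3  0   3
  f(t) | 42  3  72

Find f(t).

f(t) = 6t^2 + 5t + 3

Write f(t) = at^2 + bt + c. Substituting each data point gives a linear system:
  9a - 3b + c = 42
  c = 3
  9a + 3b + c = 72
Solving the system yields a = 6, b = 5, c = 3.
So f(t) = 6t^2 + 5t + 3.
Check: f(-3) = 42. ✓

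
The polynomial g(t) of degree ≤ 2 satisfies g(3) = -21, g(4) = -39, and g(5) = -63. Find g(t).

g(t) = -3t^2 + 3t - 3

Write g(t) = at^2 + bt + c. Substituting each data point gives a linear system:
  9a + 3b + c = -21
  16a + 4b + c = -39
  25a + 5b + c = -63
Solving the system yields a = -3, b = 3, c = -3.
So g(t) = -3t^2 + 3t - 3.
Check: g(4) = -39. ✓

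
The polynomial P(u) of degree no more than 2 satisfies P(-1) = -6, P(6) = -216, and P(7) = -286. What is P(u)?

Using the Lagrange interpolation formula with nodes -1, 6, 7:
  L_0(u) = (u - 6)(u - 7) / 56
  L_1(u) = (u + 1)(u - 7) / -7
  L_2(u) = (u + 1)(u - 6) / 8
Then P(u) = -6·L_0(u) - 216·L_1(u) - 286·L_2(u).
Expanding and collecting terms gives P(u) = -5u^2 - 5u - 6.
Check: P(6) = -216. ✓

P(u) = -5u^2 - 5u - 6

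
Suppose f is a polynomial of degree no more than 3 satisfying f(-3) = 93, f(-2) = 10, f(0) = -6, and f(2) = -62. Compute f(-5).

Using the Lagrange interpolation formula with nodes -3, -2, 0, 2:
  L_0(x) = (x + 2)x(x - 2) / -15
  L_1(x) = (x + 3)x(x - 2) / 8
  L_2(x) = (x + 3)(x + 2)(x - 2) / -12
  L_3(x) = (x + 3)(x + 2)x / 40
Then f(x) = 93·L_0(x) + 10·L_1(x) - 6·L_2(x) - 62·L_3(x).
Expanding and collecting terms gives f(x) = -6x^3 - 5x^2 + 6x - 6.
Evaluating at x = -5: f(-5) = 589.

589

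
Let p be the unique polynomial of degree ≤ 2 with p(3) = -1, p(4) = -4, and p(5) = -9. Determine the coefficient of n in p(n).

Write p(n) = an^2 + bn + c. Substituting each data point gives a linear system:
  9a + 3b + c = -1
  16a + 4b + c = -4
  25a + 5b + c = -9
Solving the system yields a = -1, b = 4, c = -4.
So p(n) = -n^2 + 4n - 4.
The coefficient of n is 4.

4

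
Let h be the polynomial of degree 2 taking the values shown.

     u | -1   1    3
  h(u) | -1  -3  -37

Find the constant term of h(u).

2

Write h(u) = au^2 + bu + c. Substituting each data point gives a linear system:
  a - b + c = -1
  a + b + c = -3
  9a + 3b + c = -37
Solving the system yields a = -4, b = -1, c = 2.
So h(u) = -4u^2 - u + 2.
The constant term is 2.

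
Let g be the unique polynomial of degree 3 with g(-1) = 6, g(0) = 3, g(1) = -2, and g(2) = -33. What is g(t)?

Write g(t) = at^3 + bt^2 + ct + d. Substituting each data point gives a linear system:
  -a + b - c + d = 6
  d = 3
  a + b + c + d = -2
  8a + 4b + 2c + d = -33
Solving the system yields a = -4, b = -1, c = 0, d = 3.
So g(t) = -4t^3 - t^2 + 3.
Check: g(-1) = 6. ✓

g(t) = -4t^3 - t^2 + 3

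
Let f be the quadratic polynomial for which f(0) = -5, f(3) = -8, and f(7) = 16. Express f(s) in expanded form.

f(s) = s^2 - 4s - 5

Using the Lagrange interpolation formula with nodes 0, 3, 7:
  L_0(s) = (s - 3)(s - 7) / 21
  L_1(s) = s(s - 7) / -12
  L_2(s) = s(s - 3) / 28
Then f(s) = -5·L_0(s) - 8·L_1(s) + 16·L_2(s).
Expanding and collecting terms gives f(s) = s² - 4s - 5.
Check: f(0) = -5. ✓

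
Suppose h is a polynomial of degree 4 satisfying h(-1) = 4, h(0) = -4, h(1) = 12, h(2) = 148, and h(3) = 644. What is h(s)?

Write h(s) = as^4 + bs^3 + cs^2 + ds + e. Substituting each data point gives a linear system:
  a - b + c - d + e = 4
  e = -4
  a + b + c + d + e = 12
  16a + 8b + 4c + 2d + e = 148
  81a + 27b + 9c + 3d + e = 644
Solving the system yields a = 6, b = 4, c = 6, d = 0, e = -4.
So h(s) = 6s⁴ + 4s³ + 6s² - 4.
Check: h(0) = -4. ✓

h(s) = 6s^4 + 4s^3 + 6s^2 - 4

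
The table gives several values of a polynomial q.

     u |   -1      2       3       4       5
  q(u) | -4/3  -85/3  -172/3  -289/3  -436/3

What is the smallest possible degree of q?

2

Divided differences on the nodes -1, 2, 3, 4, 5:
  order 0: -4/3  -85/3  -172/3  -289/3  -436/3
  order 1: -9  -29  -39  -49
  order 2: -5  -5  -5
  order 3: 0  0
  order 4: 0
The order-2 divided differences are all -5 (nonzero) and every higher order vanishes, so the data lies on a polynomial of degree exactly 2.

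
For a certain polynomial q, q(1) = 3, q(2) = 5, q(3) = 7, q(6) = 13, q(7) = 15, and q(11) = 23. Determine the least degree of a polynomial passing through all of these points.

1

Divided differences on the nodes 1, 2, 3, 6, 7, 11:
  order 0: 3  5  7  13  15  23
  order 1: 2  2  2  2  2
  order 2: 0  0  0  0
  order 3: 0  0  0
  order 4: 0  0
  order 5: 0
The order-1 divided differences are all 2 (nonzero) and every higher order vanishes, so the data lies on a polynomial of degree exactly 1.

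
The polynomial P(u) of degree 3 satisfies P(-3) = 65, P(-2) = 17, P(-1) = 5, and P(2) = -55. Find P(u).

Using the Lagrange interpolation formula with nodes -3, -2, -1, 2:
  L_0(u) = (u + 2)(u + 1)(u - 2) / -10
  L_1(u) = (u + 3)(u + 1)(u - 2) / 4
  L_2(u) = (u + 3)(u + 2)(u - 2) / -6
  L_3(u) = (u + 3)(u + 2)(u + 1) / 60
Then P(u) = 65·L_0(u) + 17·L_1(u) + 5·L_2(u) - 55·L_3(u).
Expanding and collecting terms gives P(u) = -4u^3 - 6u^2 - 2u + 5.
Check: P(-1) = 5. ✓

P(u) = -4u^3 - 6u^2 - 2u + 5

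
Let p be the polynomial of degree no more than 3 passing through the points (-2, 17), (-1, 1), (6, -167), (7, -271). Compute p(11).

Write p(n) = an^3 + bn^2 + cn + d. Substituting each data point gives a linear system:
  -8a + 4b - 2c + d = 17
  -a + b - c + d = 1
  216a + 36b + 6c + d = -167
  343a + 49b + 7c + d = -271
Solving the system yields a = -1, b = 2, c = -3, d = -5.
So p(n) = -n³ + 2n² - 3n - 5.
Then p(11) = -1127.

-1127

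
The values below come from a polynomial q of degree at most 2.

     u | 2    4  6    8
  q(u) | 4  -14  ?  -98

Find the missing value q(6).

The 3 known points determine the degree-2 polynomial uniquely.
Write q(u) = au^2 + bu + c. Substituting each data point gives a linear system:
  4a + 2b + c = 4
  16a + 4b + c = -14
  64a + 8b + c = -98
Solving the system yields a = -2, b = 3, c = 6.
So q(u) = -2u^2 + 3u + 6.
Then q(6) = -48.

-48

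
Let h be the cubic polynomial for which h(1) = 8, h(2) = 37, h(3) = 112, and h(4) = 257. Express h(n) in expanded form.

h(n) = 4n^3 - n^2 + 4n + 1

Write h(n) = an^3 + bn^2 + cn + d. Substituting each data point gives a linear system:
  a + b + c + d = 8
  8a + 4b + 2c + d = 37
  27a + 9b + 3c + d = 112
  64a + 16b + 4c + d = 257
Solving the system yields a = 4, b = -1, c = 4, d = 1.
So h(n) = 4n^3 - n^2 + 4n + 1.
Check: h(2) = 37. ✓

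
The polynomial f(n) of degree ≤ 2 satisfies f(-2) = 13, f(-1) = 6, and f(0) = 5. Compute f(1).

10

Forward differences of the values at n = -2, -1, 0:
  f  : 13  6  5
  Δ  : -7  -1
  Δ^2: 6
The second differences are constant, confirming degree 2.
Interpolating (Newton forward form) and evaluating at n = 1 gives f(1) = 10.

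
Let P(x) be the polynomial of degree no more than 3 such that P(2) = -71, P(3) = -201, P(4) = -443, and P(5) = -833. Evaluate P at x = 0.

Forward differences of the values at x = 2, 3, 4, 5:
  P  : -71  -201  -443  -833
  Δ  : -130  -242  -390
  Δ^2: -112  -148
  Δ^3: -36
The third differences are constant, confirming degree 3.
Interpolating (Newton forward form) and evaluating at x = 0 gives P(0) = -3.

-3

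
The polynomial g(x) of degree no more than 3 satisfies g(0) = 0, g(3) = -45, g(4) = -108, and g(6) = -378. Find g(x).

g(x) = -2x^3 + 2x^2 - 3x

Write g(x) = ax^3 + bx^2 + cx + d. Substituting each data point gives a linear system:
  d = 0
  27a + 9b + 3c + d = -45
  64a + 16b + 4c + d = -108
  216a + 36b + 6c + d = -378
Solving the system yields a = -2, b = 2, c = -3, d = 0.
So g(x) = -2x³ + 2x² - 3x.
Check: g(3) = -45. ✓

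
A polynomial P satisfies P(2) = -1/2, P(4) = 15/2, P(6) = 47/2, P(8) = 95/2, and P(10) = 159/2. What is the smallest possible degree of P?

Forward differences of the values at n = 2, 4, 6, 8, 10:
  P  : -1/2  15/2  47/2  95/2  159/2
  Δ  : 8  16  24  32
  Δ^2: 8  8  8
  Δ^3: 0  0
  Δ^4: 0
The second differences are constant (8) and nonzero, while all higher differences vanish, so the minimal degree is 2.

2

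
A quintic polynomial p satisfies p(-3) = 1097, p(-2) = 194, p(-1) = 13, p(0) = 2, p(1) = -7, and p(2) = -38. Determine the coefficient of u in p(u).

-2

Write p(u) = au^5 + bu^4 + cu^3 + du^2 + eu + k. Substituting each data point gives a linear system:
  -243a + 81b - 27c + 9d - 3e + k = 1097
  -32a + 16b - 8c + 4d - 2e + k = 194
  -a + b - c + d - e + k = 13
  k = 2
  a + b + c + d + e + k = -7
  32a + 16b + 8c + 4d + 2e + k = -38
Solving the system yields a = -2, b = 6, c = -6, d = -5, e = -2, k = 2.
So p(u) = -2u^5 + 6u^4 - 6u^3 - 5u^2 - 2u + 2.
The coefficient of u is -2.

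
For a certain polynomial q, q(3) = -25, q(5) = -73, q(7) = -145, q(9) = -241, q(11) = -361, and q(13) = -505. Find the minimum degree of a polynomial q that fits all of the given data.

Forward differences of the values at x = 3, 5, 7, 9, 11, 13:
  q  : -25  -73  -145  -241  -361  -505
  Δ  : -48  -72  -96  -120  -144
  Δ^2: -24  -24  -24  -24
  Δ^3: 0  0  0
  Δ^4: 0  0
  Δ^5: 0
The second differences are constant (-24) and nonzero, while all higher differences vanish, so the minimal degree is 2.

2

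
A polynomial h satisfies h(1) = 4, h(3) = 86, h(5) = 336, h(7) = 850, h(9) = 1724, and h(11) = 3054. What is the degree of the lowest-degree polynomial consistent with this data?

Forward differences of the values at u = 1, 3, 5, 7, 9, 11:
  h  : 4  86  336  850  1724  3054
  Δ  : 82  250  514  874  1330
  Δ^2: 168  264  360  456
  Δ^3: 96  96  96
  Δ^4: 0  0
  Δ^5: 0
The third differences are constant (96) and nonzero, while all higher differences vanish, so the minimal degree is 3.

3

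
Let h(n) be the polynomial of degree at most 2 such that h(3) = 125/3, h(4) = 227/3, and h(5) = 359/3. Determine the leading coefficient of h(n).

Write h(n) = an^2 + bn + c. Substituting each data point gives a linear system:
  9a + 3b + c = 125/3
  16a + 4b + c = 227/3
  25a + 5b + c = 359/3
Solving the system yields a = 5, b = -1, c = -1/3.
So h(n) = 5n^2 - n - 1/3.
The leading coefficient is 5.

5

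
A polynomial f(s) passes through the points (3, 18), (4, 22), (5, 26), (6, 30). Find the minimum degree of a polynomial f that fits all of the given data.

Forward differences of the values at s = 3, 4, 5, 6:
  f  : 18  22  26  30
  Δ  : 4  4  4
  Δ^2: 0  0
  Δ^3: 0
The first differences are constant (4) and nonzero, while all higher differences vanish, so the minimal degree is 1.

1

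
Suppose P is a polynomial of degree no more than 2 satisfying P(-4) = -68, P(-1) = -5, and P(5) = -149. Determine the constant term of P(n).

Write P(n) = an^2 + bn + c. Substituting each data point gives a linear system:
  16a - 4b + c = -68
  a - b + c = -5
  25a + 5b + c = -149
Solving the system yields a = -5, b = -4, c = -4.
So P(n) = -5n^2 - 4n - 4.
The constant term is -4.

-4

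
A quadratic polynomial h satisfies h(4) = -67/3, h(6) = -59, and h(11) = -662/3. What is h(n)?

Using the Lagrange interpolation formula with nodes 4, 6, 11:
  L_0(n) = (n - 6)(n - 11) / 14
  L_1(n) = (n - 4)(n - 11) / -10
  L_2(n) = (n - 4)(n - 6) / 35
Then h(n) = -67/3·L_0(n) - 59·L_1(n) - 662/3·L_2(n).
Expanding and collecting terms gives h(n) = -2n^2 + (5/3)n + 3.
Check: h(6) = -59. ✓

h(n) = -2n^2 + (5/3)n + 3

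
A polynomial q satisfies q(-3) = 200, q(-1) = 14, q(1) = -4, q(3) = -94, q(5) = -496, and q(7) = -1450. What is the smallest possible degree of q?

Forward differences of the values at t = -3, -1, 1, 3, 5, 7:
  q  : 200  14  -4  -94  -496  -1450
  Δ  : -186  -18  -90  -402  -954
  Δ^2: 168  -72  -312  -552
  Δ^3: -240  -240  -240
  Δ^4: 0  0
  Δ^5: 0
The third differences are constant (-240) and nonzero, while all higher differences vanish, so the minimal degree is 3.

3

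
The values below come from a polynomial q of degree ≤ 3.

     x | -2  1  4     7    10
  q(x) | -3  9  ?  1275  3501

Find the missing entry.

273

The 4 known points determine the degree-3 polynomial uniquely.
Write q(x) = ax^3 + bx^2 + cx + d. Substituting each data point gives a linear system:
  -8a + 4b - 2c + d = -3
  a + b + c + d = 9
  343a + 49b + 7c + d = 1275
  1000a + 100b + 10c + d = 3501
Solving the system yields a = 3, b = 5, c = 0, d = 1.
So q(x) = 3x³ + 5x² + 1.
Then q(4) = 273.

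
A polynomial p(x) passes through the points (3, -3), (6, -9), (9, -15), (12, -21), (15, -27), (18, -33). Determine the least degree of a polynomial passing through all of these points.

Forward differences of the values at x = 3, 6, 9, 12, 15, 18:
  p  : -3  -9  -15  -21  -27  -33
  Δ  : -6  -6  -6  -6  -6
  Δ^2: 0  0  0  0
  Δ^3: 0  0  0
  Δ^4: 0  0
  Δ^5: 0
The first differences are constant (-6) and nonzero, while all higher differences vanish, so the minimal degree is 1.

1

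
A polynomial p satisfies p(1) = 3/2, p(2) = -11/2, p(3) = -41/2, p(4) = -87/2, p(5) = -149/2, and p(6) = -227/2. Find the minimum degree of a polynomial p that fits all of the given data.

2

Forward differences of the values at s = 1, 2, 3, 4, 5, 6:
  p  : 3/2  -11/2  -41/2  -87/2  -149/2  -227/2
  Δ  : -7  -15  -23  -31  -39
  Δ^2: -8  -8  -8  -8
  Δ^3: 0  0  0
  Δ^4: 0  0
  Δ^5: 0
The second differences are constant (-8) and nonzero, while all higher differences vanish, so the minimal degree is 2.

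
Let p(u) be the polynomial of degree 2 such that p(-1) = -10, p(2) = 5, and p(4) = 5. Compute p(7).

Write p(u) = au^2 + bu + c. Substituting each data point gives a linear system:
  a - b + c = -10
  4a + 2b + c = 5
  16a + 4b + c = 5
Solving the system yields a = -1, b = 6, c = -3.
So p(u) = -u^2 + 6u - 3.
Then p(7) = -10.

-10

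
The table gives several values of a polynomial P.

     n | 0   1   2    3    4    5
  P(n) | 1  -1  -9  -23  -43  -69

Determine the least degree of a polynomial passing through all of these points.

2

Forward differences of the values at n = 0, 1, 2, 3, 4, 5:
  P  : 1  -1  -9  -23  -43  -69
  Δ  : -2  -8  -14  -20  -26
  Δ^2: -6  -6  -6  -6
  Δ^3: 0  0  0
  Δ^4: 0  0
  Δ^5: 0
The second differences are constant (-6) and nonzero, while all higher differences vanish, so the minimal degree is 2.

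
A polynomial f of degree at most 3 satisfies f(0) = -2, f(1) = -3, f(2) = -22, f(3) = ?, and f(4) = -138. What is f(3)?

The 4 known points determine the degree-3 polynomial uniquely.
Write f(u) = au^3 + bu^2 + cu + d. Substituting each data point gives a linear system:
  d = -2
  a + b + c + d = -3
  8a + 4b + 2c + d = -22
  64a + 16b + 4c + d = -138
Solving the system yields a = -1, b = -6, c = 6, d = -2.
So f(u) = -u^3 - 6u^2 + 6u - 2.
Then f(3) = -65.

-65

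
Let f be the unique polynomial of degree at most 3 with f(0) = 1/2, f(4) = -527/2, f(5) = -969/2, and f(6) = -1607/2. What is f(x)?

Write f(x) = ax^3 + bx^2 + cx + d. Substituting each data point gives a linear system:
  d = 1/2
  64a + 16b + 4c + d = -527/2
  125a + 25b + 5c + d = -969/2
  216a + 36b + 6c + d = -1607/2
Solving the system yields a = -3, b = -4, c = -2, d = 1/2.
So f(x) = -3x³ - 4x² - 2x + 1/2.
Check: f(5) = -969/2. ✓

f(x) = -3x^3 - 4x^2 - 2x + 1/2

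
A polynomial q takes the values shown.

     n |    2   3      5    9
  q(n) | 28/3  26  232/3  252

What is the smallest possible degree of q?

Divided differences on the nodes 2, 3, 5, 9:
  order 0: 28/3  26  232/3  252
  order 1: 50/3  77/3  131/3
  order 2: 3  3
  order 3: 0
The order-2 divided differences are all 3 (nonzero) and every higher order vanishes, so the data lies on a polynomial of degree exactly 2.

2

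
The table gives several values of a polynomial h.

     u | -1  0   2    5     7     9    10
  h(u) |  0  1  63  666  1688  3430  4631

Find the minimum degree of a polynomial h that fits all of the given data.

3

Divided differences on the nodes -1, 0, 2, 5, 7, 9, 10:
  order 0: 0  1  63  666  1688  3430  4631
  order 1: 1  31  201  511  871  1201
  order 2: 10  34  62  90  110
  order 3: 4  4  4  4
  order 4: 0  0  0
  order 5: 0  0
  order 6: 0
The order-3 divided differences are all 4 (nonzero) and every higher order vanishes, so the data lies on a polynomial of degree exactly 3.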